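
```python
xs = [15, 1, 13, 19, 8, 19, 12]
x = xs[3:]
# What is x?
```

xs has length 7. The slice xs[3:] selects indices [3, 4, 5, 6] (3->19, 4->8, 5->19, 6->12), giving [19, 8, 19, 12].

[19, 8, 19, 12]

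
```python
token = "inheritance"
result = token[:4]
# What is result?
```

token has length 11. The slice token[:4] selects indices [0, 1, 2, 3] (0->'i', 1->'n', 2->'h', 3->'e'), giving 'inhe'.

'inhe'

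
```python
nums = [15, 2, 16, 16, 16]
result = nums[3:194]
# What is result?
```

nums has length 5. The slice nums[3:194] selects indices [3, 4] (3->16, 4->16), giving [16, 16].

[16, 16]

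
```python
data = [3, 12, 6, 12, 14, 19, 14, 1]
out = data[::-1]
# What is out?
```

data has length 8. The slice data[::-1] selects indices [7, 6, 5, 4, 3, 2, 1, 0] (7->1, 6->14, 5->19, 4->14, 3->12, 2->6, 1->12, 0->3), giving [1, 14, 19, 14, 12, 6, 12, 3].

[1, 14, 19, 14, 12, 6, 12, 3]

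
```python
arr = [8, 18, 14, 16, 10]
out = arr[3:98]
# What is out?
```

arr has length 5. The slice arr[3:98] selects indices [3, 4] (3->16, 4->10), giving [16, 10].

[16, 10]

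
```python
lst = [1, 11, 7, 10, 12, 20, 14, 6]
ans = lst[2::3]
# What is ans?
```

lst has length 8. The slice lst[2::3] selects indices [2, 5] (2->7, 5->20), giving [7, 20].

[7, 20]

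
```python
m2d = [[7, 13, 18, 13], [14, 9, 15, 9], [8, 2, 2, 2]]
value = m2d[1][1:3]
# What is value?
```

m2d[1] = [14, 9, 15, 9]. m2d[1] has length 4. The slice m2d[1][1:3] selects indices [1, 2] (1->9, 2->15), giving [9, 15].

[9, 15]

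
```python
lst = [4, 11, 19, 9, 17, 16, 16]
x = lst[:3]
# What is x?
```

lst has length 7. The slice lst[:3] selects indices [0, 1, 2] (0->4, 1->11, 2->19), giving [4, 11, 19].

[4, 11, 19]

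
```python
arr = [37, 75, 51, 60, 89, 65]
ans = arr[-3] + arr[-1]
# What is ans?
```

arr has length 6. Negative index -3 maps to positive index 6 + (-3) = 3. arr[3] = 60.
arr has length 6. Negative index -1 maps to positive index 6 + (-1) = 5. arr[5] = 65.
Sum: 60 + 65 = 125.

125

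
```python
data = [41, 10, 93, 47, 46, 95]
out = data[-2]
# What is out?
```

data has length 6. Negative index -2 maps to positive index 6 + (-2) = 4. data[4] = 46.

46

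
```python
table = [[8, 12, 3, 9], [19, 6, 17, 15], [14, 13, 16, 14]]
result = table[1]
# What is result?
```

table has 3 rows. Row 1 is [19, 6, 17, 15].

[19, 6, 17, 15]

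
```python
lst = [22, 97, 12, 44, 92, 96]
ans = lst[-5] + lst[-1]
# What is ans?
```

lst has length 6. Negative index -5 maps to positive index 6 + (-5) = 1. lst[1] = 97.
lst has length 6. Negative index -1 maps to positive index 6 + (-1) = 5. lst[5] = 96.
Sum: 97 + 96 = 193.

193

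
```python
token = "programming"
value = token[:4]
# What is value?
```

token has length 11. The slice token[:4] selects indices [0, 1, 2, 3] (0->'p', 1->'r', 2->'o', 3->'g'), giving 'prog'.

'prog'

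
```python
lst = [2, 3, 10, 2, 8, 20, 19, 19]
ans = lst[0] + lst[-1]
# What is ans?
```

lst has length 8. lst[0] = 2.
lst has length 8. Negative index -1 maps to positive index 8 + (-1) = 7. lst[7] = 19.
Sum: 2 + 19 = 21.

21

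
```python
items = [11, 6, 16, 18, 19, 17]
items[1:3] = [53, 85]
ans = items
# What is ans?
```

items starts as [11, 6, 16, 18, 19, 17] (length 6). The slice items[1:3] covers indices [1, 2] with values [6, 16]. Replacing that slice with [53, 85] (same length) produces [11, 53, 85, 18, 19, 17].

[11, 53, 85, 18, 19, 17]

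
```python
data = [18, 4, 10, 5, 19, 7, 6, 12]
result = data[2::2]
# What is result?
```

data has length 8. The slice data[2::2] selects indices [2, 4, 6] (2->10, 4->19, 6->6), giving [10, 19, 6].

[10, 19, 6]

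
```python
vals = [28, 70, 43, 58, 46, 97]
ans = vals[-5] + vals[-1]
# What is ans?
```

vals has length 6. Negative index -5 maps to positive index 6 + (-5) = 1. vals[1] = 70.
vals has length 6. Negative index -1 maps to positive index 6 + (-1) = 5. vals[5] = 97.
Sum: 70 + 97 = 167.

167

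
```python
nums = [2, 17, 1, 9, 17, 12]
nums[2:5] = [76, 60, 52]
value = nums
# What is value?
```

nums starts as [2, 17, 1, 9, 17, 12] (length 6). The slice nums[2:5] covers indices [2, 3, 4] with values [1, 9, 17]. Replacing that slice with [76, 60, 52] (same length) produces [2, 17, 76, 60, 52, 12].

[2, 17, 76, 60, 52, 12]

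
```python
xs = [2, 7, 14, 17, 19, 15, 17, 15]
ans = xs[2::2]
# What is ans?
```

xs has length 8. The slice xs[2::2] selects indices [2, 4, 6] (2->14, 4->19, 6->17), giving [14, 19, 17].

[14, 19, 17]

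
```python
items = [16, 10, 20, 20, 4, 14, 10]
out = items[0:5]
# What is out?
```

items has length 7. The slice items[0:5] selects indices [0, 1, 2, 3, 4] (0->16, 1->10, 2->20, 3->20, 4->4), giving [16, 10, 20, 20, 4].

[16, 10, 20, 20, 4]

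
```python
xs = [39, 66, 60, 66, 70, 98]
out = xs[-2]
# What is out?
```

xs has length 6. Negative index -2 maps to positive index 6 + (-2) = 4. xs[4] = 70.

70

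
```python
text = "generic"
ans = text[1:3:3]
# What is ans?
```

text has length 7. The slice text[1:3:3] selects indices [1] (1->'e'), giving 'e'.

'e'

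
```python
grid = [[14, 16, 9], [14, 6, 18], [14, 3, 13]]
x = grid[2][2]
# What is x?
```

grid[2] = [14, 3, 13]. Taking column 2 of that row yields 13.

13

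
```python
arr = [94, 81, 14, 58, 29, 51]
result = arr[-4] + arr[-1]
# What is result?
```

arr has length 6. Negative index -4 maps to positive index 6 + (-4) = 2. arr[2] = 14.
arr has length 6. Negative index -1 maps to positive index 6 + (-1) = 5. arr[5] = 51.
Sum: 14 + 51 = 65.

65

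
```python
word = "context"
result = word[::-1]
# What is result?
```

word has length 7. The slice word[::-1] selects indices [6, 5, 4, 3, 2, 1, 0] (6->'t', 5->'x', 4->'e', 3->'t', 2->'n', 1->'o', 0->'c'), giving 'txetnoc'.

'txetnoc'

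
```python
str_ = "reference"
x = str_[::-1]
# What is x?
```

str_ has length 9. The slice str_[::-1] selects indices [8, 7, 6, 5, 4, 3, 2, 1, 0] (8->'e', 7->'c', 6->'n', 5->'e', 4->'r', 3->'e', 2->'f', 1->'e', 0->'r'), giving 'ecnerefer'.

'ecnerefer'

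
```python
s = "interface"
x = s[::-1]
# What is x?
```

s has length 9. The slice s[::-1] selects indices [8, 7, 6, 5, 4, 3, 2, 1, 0] (8->'e', 7->'c', 6->'a', 5->'f', 4->'r', 3->'e', 2->'t', 1->'n', 0->'i'), giving 'ecafretni'.

'ecafretni'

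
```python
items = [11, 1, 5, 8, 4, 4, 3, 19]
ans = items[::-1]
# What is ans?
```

items has length 8. The slice items[::-1] selects indices [7, 6, 5, 4, 3, 2, 1, 0] (7->19, 6->3, 5->4, 4->4, 3->8, 2->5, 1->1, 0->11), giving [19, 3, 4, 4, 8, 5, 1, 11].

[19, 3, 4, 4, 8, 5, 1, 11]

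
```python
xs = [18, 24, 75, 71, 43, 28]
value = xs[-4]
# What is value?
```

xs has length 6. Negative index -4 maps to positive index 6 + (-4) = 2. xs[2] = 75.

75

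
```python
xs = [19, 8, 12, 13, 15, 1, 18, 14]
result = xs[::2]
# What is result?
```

xs has length 8. The slice xs[::2] selects indices [0, 2, 4, 6] (0->19, 2->12, 4->15, 6->18), giving [19, 12, 15, 18].

[19, 12, 15, 18]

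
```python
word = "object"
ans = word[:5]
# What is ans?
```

word has length 6. The slice word[:5] selects indices [0, 1, 2, 3, 4] (0->'o', 1->'b', 2->'j', 3->'e', 4->'c'), giving 'objec'.

'objec'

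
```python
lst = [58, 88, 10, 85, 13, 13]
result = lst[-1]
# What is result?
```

lst has length 6. Negative index -1 maps to positive index 6 + (-1) = 5. lst[5] = 13.

13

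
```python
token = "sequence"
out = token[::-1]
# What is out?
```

token has length 8. The slice token[::-1] selects indices [7, 6, 5, 4, 3, 2, 1, 0] (7->'e', 6->'c', 5->'n', 4->'e', 3->'u', 2->'q', 1->'e', 0->'s'), giving 'ecneuqes'.

'ecneuqes'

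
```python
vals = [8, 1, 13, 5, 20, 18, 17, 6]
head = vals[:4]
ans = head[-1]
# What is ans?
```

vals has length 8. The slice vals[:4] selects indices [0, 1, 2, 3] (0->8, 1->1, 2->13, 3->5), giving [8, 1, 13, 5]. So head = [8, 1, 13, 5]. Then head[-1] = 5.

5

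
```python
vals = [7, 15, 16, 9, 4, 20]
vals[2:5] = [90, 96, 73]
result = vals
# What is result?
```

vals starts as [7, 15, 16, 9, 4, 20] (length 6). The slice vals[2:5] covers indices [2, 3, 4] with values [16, 9, 4]. Replacing that slice with [90, 96, 73] (same length) produces [7, 15, 90, 96, 73, 20].

[7, 15, 90, 96, 73, 20]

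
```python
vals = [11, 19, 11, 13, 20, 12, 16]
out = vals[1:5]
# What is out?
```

vals has length 7. The slice vals[1:5] selects indices [1, 2, 3, 4] (1->19, 2->11, 3->13, 4->20), giving [19, 11, 13, 20].

[19, 11, 13, 20]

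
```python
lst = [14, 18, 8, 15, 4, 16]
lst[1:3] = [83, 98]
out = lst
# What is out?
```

lst starts as [14, 18, 8, 15, 4, 16] (length 6). The slice lst[1:3] covers indices [1, 2] with values [18, 8]. Replacing that slice with [83, 98] (same length) produces [14, 83, 98, 15, 4, 16].

[14, 83, 98, 15, 4, 16]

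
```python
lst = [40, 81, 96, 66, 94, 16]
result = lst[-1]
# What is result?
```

lst has length 6. Negative index -1 maps to positive index 6 + (-1) = 5. lst[5] = 16.

16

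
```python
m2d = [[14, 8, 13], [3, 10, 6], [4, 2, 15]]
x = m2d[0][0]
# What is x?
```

m2d[0] = [14, 8, 13]. Taking column 0 of that row yields 14.

14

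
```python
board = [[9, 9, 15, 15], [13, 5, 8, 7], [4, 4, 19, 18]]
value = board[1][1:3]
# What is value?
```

board[1] = [13, 5, 8, 7]. board[1] has length 4. The slice board[1][1:3] selects indices [1, 2] (1->5, 2->8), giving [5, 8].

[5, 8]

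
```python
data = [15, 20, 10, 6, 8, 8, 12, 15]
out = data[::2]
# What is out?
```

data has length 8. The slice data[::2] selects indices [0, 2, 4, 6] (0->15, 2->10, 4->8, 6->12), giving [15, 10, 8, 12].

[15, 10, 8, 12]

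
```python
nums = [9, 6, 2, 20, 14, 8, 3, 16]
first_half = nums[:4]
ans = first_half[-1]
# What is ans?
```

nums has length 8. The slice nums[:4] selects indices [0, 1, 2, 3] (0->9, 1->6, 2->2, 3->20), giving [9, 6, 2, 20]. So first_half = [9, 6, 2, 20]. Then first_half[-1] = 20.

20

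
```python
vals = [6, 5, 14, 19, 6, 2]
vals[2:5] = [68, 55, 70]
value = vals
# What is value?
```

vals starts as [6, 5, 14, 19, 6, 2] (length 6). The slice vals[2:5] covers indices [2, 3, 4] with values [14, 19, 6]. Replacing that slice with [68, 55, 70] (same length) produces [6, 5, 68, 55, 70, 2].

[6, 5, 68, 55, 70, 2]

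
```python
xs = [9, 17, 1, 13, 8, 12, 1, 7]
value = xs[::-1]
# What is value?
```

xs has length 8. The slice xs[::-1] selects indices [7, 6, 5, 4, 3, 2, 1, 0] (7->7, 6->1, 5->12, 4->8, 3->13, 2->1, 1->17, 0->9), giving [7, 1, 12, 8, 13, 1, 17, 9].

[7, 1, 12, 8, 13, 1, 17, 9]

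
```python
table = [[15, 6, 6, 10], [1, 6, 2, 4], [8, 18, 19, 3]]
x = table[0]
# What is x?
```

table has 3 rows. Row 0 is [15, 6, 6, 10].

[15, 6, 6, 10]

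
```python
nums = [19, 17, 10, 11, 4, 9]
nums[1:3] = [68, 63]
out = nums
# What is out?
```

nums starts as [19, 17, 10, 11, 4, 9] (length 6). The slice nums[1:3] covers indices [1, 2] with values [17, 10]. Replacing that slice with [68, 63] (same length) produces [19, 68, 63, 11, 4, 9].

[19, 68, 63, 11, 4, 9]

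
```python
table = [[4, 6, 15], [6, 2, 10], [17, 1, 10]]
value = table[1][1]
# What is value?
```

table[1] = [6, 2, 10]. Taking column 1 of that row yields 2.

2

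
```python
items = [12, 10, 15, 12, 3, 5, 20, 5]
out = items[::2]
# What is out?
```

items has length 8. The slice items[::2] selects indices [0, 2, 4, 6] (0->12, 2->15, 4->3, 6->20), giving [12, 15, 3, 20].

[12, 15, 3, 20]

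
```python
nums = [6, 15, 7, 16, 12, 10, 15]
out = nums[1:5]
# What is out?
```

nums has length 7. The slice nums[1:5] selects indices [1, 2, 3, 4] (1->15, 2->7, 3->16, 4->12), giving [15, 7, 16, 12].

[15, 7, 16, 12]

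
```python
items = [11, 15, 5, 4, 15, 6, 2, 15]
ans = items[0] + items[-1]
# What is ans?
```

items has length 8. items[0] = 11.
items has length 8. Negative index -1 maps to positive index 8 + (-1) = 7. items[7] = 15.
Sum: 11 + 15 = 26.

26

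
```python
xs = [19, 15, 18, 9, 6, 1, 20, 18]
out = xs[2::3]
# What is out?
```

xs has length 8. The slice xs[2::3] selects indices [2, 5] (2->18, 5->1), giving [18, 1].

[18, 1]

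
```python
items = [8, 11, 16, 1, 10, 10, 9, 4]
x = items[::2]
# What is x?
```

items has length 8. The slice items[::2] selects indices [0, 2, 4, 6] (0->8, 2->16, 4->10, 6->9), giving [8, 16, 10, 9].

[8, 16, 10, 9]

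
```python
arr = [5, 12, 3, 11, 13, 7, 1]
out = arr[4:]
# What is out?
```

arr has length 7. The slice arr[4:] selects indices [4, 5, 6] (4->13, 5->7, 6->1), giving [13, 7, 1].

[13, 7, 1]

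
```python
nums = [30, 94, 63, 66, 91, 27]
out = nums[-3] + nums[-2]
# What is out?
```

nums has length 6. Negative index -3 maps to positive index 6 + (-3) = 3. nums[3] = 66.
nums has length 6. Negative index -2 maps to positive index 6 + (-2) = 4. nums[4] = 91.
Sum: 66 + 91 = 157.

157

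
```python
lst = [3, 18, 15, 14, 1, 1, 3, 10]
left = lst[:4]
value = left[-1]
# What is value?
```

lst has length 8. The slice lst[:4] selects indices [0, 1, 2, 3] (0->3, 1->18, 2->15, 3->14), giving [3, 18, 15, 14]. So left = [3, 18, 15, 14]. Then left[-1] = 14.

14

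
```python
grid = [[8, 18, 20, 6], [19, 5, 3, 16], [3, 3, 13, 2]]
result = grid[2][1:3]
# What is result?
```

grid[2] = [3, 3, 13, 2]. grid[2] has length 4. The slice grid[2][1:3] selects indices [1, 2] (1->3, 2->13), giving [3, 13].

[3, 13]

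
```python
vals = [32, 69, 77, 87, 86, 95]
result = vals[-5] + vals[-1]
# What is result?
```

vals has length 6. Negative index -5 maps to positive index 6 + (-5) = 1. vals[1] = 69.
vals has length 6. Negative index -1 maps to positive index 6 + (-1) = 5. vals[5] = 95.
Sum: 69 + 95 = 164.

164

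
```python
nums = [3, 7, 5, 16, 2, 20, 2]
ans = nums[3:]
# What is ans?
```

nums has length 7. The slice nums[3:] selects indices [3, 4, 5, 6] (3->16, 4->2, 5->20, 6->2), giving [16, 2, 20, 2].

[16, 2, 20, 2]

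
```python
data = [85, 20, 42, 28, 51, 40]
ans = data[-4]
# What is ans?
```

data has length 6. Negative index -4 maps to positive index 6 + (-4) = 2. data[2] = 42.

42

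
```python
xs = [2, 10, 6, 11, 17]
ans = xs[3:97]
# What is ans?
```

xs has length 5. The slice xs[3:97] selects indices [3, 4] (3->11, 4->17), giving [11, 17].

[11, 17]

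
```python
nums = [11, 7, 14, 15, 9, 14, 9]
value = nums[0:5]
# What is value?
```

nums has length 7. The slice nums[0:5] selects indices [0, 1, 2, 3, 4] (0->11, 1->7, 2->14, 3->15, 4->9), giving [11, 7, 14, 15, 9].

[11, 7, 14, 15, 9]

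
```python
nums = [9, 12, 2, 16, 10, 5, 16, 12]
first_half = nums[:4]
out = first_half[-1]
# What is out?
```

nums has length 8. The slice nums[:4] selects indices [0, 1, 2, 3] (0->9, 1->12, 2->2, 3->16), giving [9, 12, 2, 16]. So first_half = [9, 12, 2, 16]. Then first_half[-1] = 16.

16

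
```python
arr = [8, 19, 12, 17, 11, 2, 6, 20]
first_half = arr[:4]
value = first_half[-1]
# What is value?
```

arr has length 8. The slice arr[:4] selects indices [0, 1, 2, 3] (0->8, 1->19, 2->12, 3->17), giving [8, 19, 12, 17]. So first_half = [8, 19, 12, 17]. Then first_half[-1] = 17.

17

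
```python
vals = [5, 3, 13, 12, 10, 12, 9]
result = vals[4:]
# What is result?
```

vals has length 7. The slice vals[4:] selects indices [4, 5, 6] (4->10, 5->12, 6->9), giving [10, 12, 9].

[10, 12, 9]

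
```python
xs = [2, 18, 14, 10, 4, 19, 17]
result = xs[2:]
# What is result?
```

xs has length 7. The slice xs[2:] selects indices [2, 3, 4, 5, 6] (2->14, 3->10, 4->4, 5->19, 6->17), giving [14, 10, 4, 19, 17].

[14, 10, 4, 19, 17]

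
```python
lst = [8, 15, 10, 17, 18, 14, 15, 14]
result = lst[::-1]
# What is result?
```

lst has length 8. The slice lst[::-1] selects indices [7, 6, 5, 4, 3, 2, 1, 0] (7->14, 6->15, 5->14, 4->18, 3->17, 2->10, 1->15, 0->8), giving [14, 15, 14, 18, 17, 10, 15, 8].

[14, 15, 14, 18, 17, 10, 15, 8]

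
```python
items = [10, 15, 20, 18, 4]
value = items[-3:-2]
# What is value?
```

items has length 5. The slice items[-3:-2] selects indices [2] (2->20), giving [20].

[20]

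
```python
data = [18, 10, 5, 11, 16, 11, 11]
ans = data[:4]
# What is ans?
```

data has length 7. The slice data[:4] selects indices [0, 1, 2, 3] (0->18, 1->10, 2->5, 3->11), giving [18, 10, 5, 11].

[18, 10, 5, 11]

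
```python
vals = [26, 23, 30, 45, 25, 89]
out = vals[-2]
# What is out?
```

vals has length 6. Negative index -2 maps to positive index 6 + (-2) = 4. vals[4] = 25.

25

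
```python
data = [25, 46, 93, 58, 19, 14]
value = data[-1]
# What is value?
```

data has length 6. Negative index -1 maps to positive index 6 + (-1) = 5. data[5] = 14.

14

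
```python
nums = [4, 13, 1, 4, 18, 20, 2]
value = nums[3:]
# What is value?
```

nums has length 7. The slice nums[3:] selects indices [3, 4, 5, 6] (3->4, 4->18, 5->20, 6->2), giving [4, 18, 20, 2].

[4, 18, 20, 2]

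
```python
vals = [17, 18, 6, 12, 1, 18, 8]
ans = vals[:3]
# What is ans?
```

vals has length 7. The slice vals[:3] selects indices [0, 1, 2] (0->17, 1->18, 2->6), giving [17, 18, 6].

[17, 18, 6]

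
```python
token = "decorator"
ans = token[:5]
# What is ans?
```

token has length 9. The slice token[:5] selects indices [0, 1, 2, 3, 4] (0->'d', 1->'e', 2->'c', 3->'o', 4->'r'), giving 'decor'.

'decor'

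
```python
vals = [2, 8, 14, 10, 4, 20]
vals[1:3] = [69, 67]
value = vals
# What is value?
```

vals starts as [2, 8, 14, 10, 4, 20] (length 6). The slice vals[1:3] covers indices [1, 2] with values [8, 14]. Replacing that slice with [69, 67] (same length) produces [2, 69, 67, 10, 4, 20].

[2, 69, 67, 10, 4, 20]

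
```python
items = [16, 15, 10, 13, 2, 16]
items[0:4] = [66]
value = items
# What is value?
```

items starts as [16, 15, 10, 13, 2, 16] (length 6). The slice items[0:4] covers indices [0, 1, 2, 3] with values [16, 15, 10, 13]. Replacing that slice with [66] (different length) produces [66, 2, 16].

[66, 2, 16]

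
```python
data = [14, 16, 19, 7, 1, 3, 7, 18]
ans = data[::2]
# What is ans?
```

data has length 8. The slice data[::2] selects indices [0, 2, 4, 6] (0->14, 2->19, 4->1, 6->7), giving [14, 19, 1, 7].

[14, 19, 1, 7]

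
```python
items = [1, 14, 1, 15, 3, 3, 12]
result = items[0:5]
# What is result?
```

items has length 7. The slice items[0:5] selects indices [0, 1, 2, 3, 4] (0->1, 1->14, 2->1, 3->15, 4->3), giving [1, 14, 1, 15, 3].

[1, 14, 1, 15, 3]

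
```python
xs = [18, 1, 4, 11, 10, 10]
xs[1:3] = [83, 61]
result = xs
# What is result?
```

xs starts as [18, 1, 4, 11, 10, 10] (length 6). The slice xs[1:3] covers indices [1, 2] with values [1, 4]. Replacing that slice with [83, 61] (same length) produces [18, 83, 61, 11, 10, 10].

[18, 83, 61, 11, 10, 10]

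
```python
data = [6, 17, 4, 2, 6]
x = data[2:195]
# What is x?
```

data has length 5. The slice data[2:195] selects indices [2, 3, 4] (2->4, 3->2, 4->6), giving [4, 2, 6].

[4, 2, 6]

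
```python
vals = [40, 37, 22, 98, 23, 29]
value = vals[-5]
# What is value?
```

vals has length 6. Negative index -5 maps to positive index 6 + (-5) = 1. vals[1] = 37.

37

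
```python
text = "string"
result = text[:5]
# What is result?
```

text has length 6. The slice text[:5] selects indices [0, 1, 2, 3, 4] (0->'s', 1->'t', 2->'r', 3->'i', 4->'n'), giving 'strin'.

'strin'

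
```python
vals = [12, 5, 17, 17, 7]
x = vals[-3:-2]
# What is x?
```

vals has length 5. The slice vals[-3:-2] selects indices [2] (2->17), giving [17].

[17]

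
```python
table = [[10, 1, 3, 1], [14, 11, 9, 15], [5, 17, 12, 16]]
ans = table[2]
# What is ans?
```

table has 3 rows. Row 2 is [5, 17, 12, 16].

[5, 17, 12, 16]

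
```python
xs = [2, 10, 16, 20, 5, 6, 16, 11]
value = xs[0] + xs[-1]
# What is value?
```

xs has length 8. xs[0] = 2.
xs has length 8. Negative index -1 maps to positive index 8 + (-1) = 7. xs[7] = 11.
Sum: 2 + 11 = 13.

13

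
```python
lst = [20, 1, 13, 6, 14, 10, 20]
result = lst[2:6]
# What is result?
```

lst has length 7. The slice lst[2:6] selects indices [2, 3, 4, 5] (2->13, 3->6, 4->14, 5->10), giving [13, 6, 14, 10].

[13, 6, 14, 10]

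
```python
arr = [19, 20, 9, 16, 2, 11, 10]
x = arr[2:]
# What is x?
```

arr has length 7. The slice arr[2:] selects indices [2, 3, 4, 5, 6] (2->9, 3->16, 4->2, 5->11, 6->10), giving [9, 16, 2, 11, 10].

[9, 16, 2, 11, 10]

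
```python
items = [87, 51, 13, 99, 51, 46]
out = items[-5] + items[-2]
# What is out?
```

items has length 6. Negative index -5 maps to positive index 6 + (-5) = 1. items[1] = 51.
items has length 6. Negative index -2 maps to positive index 6 + (-2) = 4. items[4] = 51.
Sum: 51 + 51 = 102.

102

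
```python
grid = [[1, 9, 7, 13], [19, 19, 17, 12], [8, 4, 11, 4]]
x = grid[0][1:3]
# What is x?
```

grid[0] = [1, 9, 7, 13]. grid[0] has length 4. The slice grid[0][1:3] selects indices [1, 2] (1->9, 2->7), giving [9, 7].

[9, 7]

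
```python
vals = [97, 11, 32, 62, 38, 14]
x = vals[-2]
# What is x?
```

vals has length 6. Negative index -2 maps to positive index 6 + (-2) = 4. vals[4] = 38.

38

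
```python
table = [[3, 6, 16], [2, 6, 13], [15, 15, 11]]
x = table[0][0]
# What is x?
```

table[0] = [3, 6, 16]. Taking column 0 of that row yields 3.

3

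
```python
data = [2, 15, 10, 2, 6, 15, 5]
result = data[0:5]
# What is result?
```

data has length 7. The slice data[0:5] selects indices [0, 1, 2, 3, 4] (0->2, 1->15, 2->10, 3->2, 4->6), giving [2, 15, 10, 2, 6].

[2, 15, 10, 2, 6]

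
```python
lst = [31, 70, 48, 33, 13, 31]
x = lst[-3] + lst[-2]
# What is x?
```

lst has length 6. Negative index -3 maps to positive index 6 + (-3) = 3. lst[3] = 33.
lst has length 6. Negative index -2 maps to positive index 6 + (-2) = 4. lst[4] = 13.
Sum: 33 + 13 = 46.

46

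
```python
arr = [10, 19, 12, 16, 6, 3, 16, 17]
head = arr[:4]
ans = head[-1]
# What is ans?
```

arr has length 8. The slice arr[:4] selects indices [0, 1, 2, 3] (0->10, 1->19, 2->12, 3->16), giving [10, 19, 12, 16]. So head = [10, 19, 12, 16]. Then head[-1] = 16.

16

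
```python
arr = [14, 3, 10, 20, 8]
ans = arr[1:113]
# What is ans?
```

arr has length 5. The slice arr[1:113] selects indices [1, 2, 3, 4] (1->3, 2->10, 3->20, 4->8), giving [3, 10, 20, 8].

[3, 10, 20, 8]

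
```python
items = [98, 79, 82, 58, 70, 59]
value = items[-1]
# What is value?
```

items has length 6. Negative index -1 maps to positive index 6 + (-1) = 5. items[5] = 59.

59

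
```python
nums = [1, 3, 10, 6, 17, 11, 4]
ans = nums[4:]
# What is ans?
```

nums has length 7. The slice nums[4:] selects indices [4, 5, 6] (4->17, 5->11, 6->4), giving [17, 11, 4].

[17, 11, 4]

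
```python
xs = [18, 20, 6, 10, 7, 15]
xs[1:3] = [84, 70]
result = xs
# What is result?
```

xs starts as [18, 20, 6, 10, 7, 15] (length 6). The slice xs[1:3] covers indices [1, 2] with values [20, 6]. Replacing that slice with [84, 70] (same length) produces [18, 84, 70, 10, 7, 15].

[18, 84, 70, 10, 7, 15]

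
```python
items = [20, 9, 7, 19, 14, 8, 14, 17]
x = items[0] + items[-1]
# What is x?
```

items has length 8. items[0] = 20.
items has length 8. Negative index -1 maps to positive index 8 + (-1) = 7. items[7] = 17.
Sum: 20 + 17 = 37.

37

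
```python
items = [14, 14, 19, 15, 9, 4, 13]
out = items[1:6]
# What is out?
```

items has length 7. The slice items[1:6] selects indices [1, 2, 3, 4, 5] (1->14, 2->19, 3->15, 4->9, 5->4), giving [14, 19, 15, 9, 4].

[14, 19, 15, 9, 4]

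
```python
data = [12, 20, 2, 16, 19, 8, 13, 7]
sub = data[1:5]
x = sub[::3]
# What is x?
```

data has length 8. The slice data[1:5] selects indices [1, 2, 3, 4] (1->20, 2->2, 3->16, 4->19), giving [20, 2, 16, 19]. So sub = [20, 2, 16, 19]. sub has length 4. The slice sub[::3] selects indices [0, 3] (0->20, 3->19), giving [20, 19].

[20, 19]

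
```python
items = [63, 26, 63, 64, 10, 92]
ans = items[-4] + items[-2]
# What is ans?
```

items has length 6. Negative index -4 maps to positive index 6 + (-4) = 2. items[2] = 63.
items has length 6. Negative index -2 maps to positive index 6 + (-2) = 4. items[4] = 10.
Sum: 63 + 10 = 73.

73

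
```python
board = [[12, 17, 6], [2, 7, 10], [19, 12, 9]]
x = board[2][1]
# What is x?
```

board[2] = [19, 12, 9]. Taking column 1 of that row yields 12.

12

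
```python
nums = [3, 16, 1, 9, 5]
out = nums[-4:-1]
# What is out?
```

nums has length 5. The slice nums[-4:-1] selects indices [1, 2, 3] (1->16, 2->1, 3->9), giving [16, 1, 9].

[16, 1, 9]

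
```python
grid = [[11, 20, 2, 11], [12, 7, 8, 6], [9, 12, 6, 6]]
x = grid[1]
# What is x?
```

grid has 3 rows. Row 1 is [12, 7, 8, 6].

[12, 7, 8, 6]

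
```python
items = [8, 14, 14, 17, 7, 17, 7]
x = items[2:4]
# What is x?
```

items has length 7. The slice items[2:4] selects indices [2, 3] (2->14, 3->17), giving [14, 17].

[14, 17]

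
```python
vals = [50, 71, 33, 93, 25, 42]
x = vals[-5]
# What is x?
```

vals has length 6. Negative index -5 maps to positive index 6 + (-5) = 1. vals[1] = 71.

71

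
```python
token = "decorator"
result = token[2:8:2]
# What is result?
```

token has length 9. The slice token[2:8:2] selects indices [2, 4, 6] (2->'c', 4->'r', 6->'t'), giving 'crt'.

'crt'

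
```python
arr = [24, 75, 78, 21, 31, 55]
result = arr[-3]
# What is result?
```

arr has length 6. Negative index -3 maps to positive index 6 + (-3) = 3. arr[3] = 21.

21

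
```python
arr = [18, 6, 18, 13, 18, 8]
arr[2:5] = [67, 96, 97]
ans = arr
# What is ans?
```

arr starts as [18, 6, 18, 13, 18, 8] (length 6). The slice arr[2:5] covers indices [2, 3, 4] with values [18, 13, 18]. Replacing that slice with [67, 96, 97] (same length) produces [18, 6, 67, 96, 97, 8].

[18, 6, 67, 96, 97, 8]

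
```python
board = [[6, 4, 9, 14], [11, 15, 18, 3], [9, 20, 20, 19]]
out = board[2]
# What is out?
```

board has 3 rows. Row 2 is [9, 20, 20, 19].

[9, 20, 20, 19]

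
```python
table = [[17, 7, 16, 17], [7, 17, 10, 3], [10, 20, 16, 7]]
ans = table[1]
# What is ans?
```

table has 3 rows. Row 1 is [7, 17, 10, 3].

[7, 17, 10, 3]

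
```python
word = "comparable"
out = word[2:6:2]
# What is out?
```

word has length 10. The slice word[2:6:2] selects indices [2, 4] (2->'m', 4->'a'), giving 'ma'.

'ma'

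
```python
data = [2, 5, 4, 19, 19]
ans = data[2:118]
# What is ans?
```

data has length 5. The slice data[2:118] selects indices [2, 3, 4] (2->4, 3->19, 4->19), giving [4, 19, 19].

[4, 19, 19]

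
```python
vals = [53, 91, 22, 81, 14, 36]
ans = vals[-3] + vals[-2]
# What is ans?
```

vals has length 6. Negative index -3 maps to positive index 6 + (-3) = 3. vals[3] = 81.
vals has length 6. Negative index -2 maps to positive index 6 + (-2) = 4. vals[4] = 14.
Sum: 81 + 14 = 95.

95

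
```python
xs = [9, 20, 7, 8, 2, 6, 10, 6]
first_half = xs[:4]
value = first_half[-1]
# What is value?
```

xs has length 8. The slice xs[:4] selects indices [0, 1, 2, 3] (0->9, 1->20, 2->7, 3->8), giving [9, 20, 7, 8]. So first_half = [9, 20, 7, 8]. Then first_half[-1] = 8.

8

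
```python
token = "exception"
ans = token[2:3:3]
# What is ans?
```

token has length 9. The slice token[2:3:3] selects indices [2] (2->'c'), giving 'c'.

'c'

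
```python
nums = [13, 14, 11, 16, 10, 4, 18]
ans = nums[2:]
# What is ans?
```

nums has length 7. The slice nums[2:] selects indices [2, 3, 4, 5, 6] (2->11, 3->16, 4->10, 5->4, 6->18), giving [11, 16, 10, 4, 18].

[11, 16, 10, 4, 18]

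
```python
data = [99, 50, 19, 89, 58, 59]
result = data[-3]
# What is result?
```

data has length 6. Negative index -3 maps to positive index 6 + (-3) = 3. data[3] = 89.

89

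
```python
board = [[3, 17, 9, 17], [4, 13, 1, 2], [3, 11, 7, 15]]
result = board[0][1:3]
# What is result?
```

board[0] = [3, 17, 9, 17]. board[0] has length 4. The slice board[0][1:3] selects indices [1, 2] (1->17, 2->9), giving [17, 9].

[17, 9]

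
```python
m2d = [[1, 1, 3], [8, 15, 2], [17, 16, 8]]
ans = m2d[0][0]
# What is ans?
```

m2d[0] = [1, 1, 3]. Taking column 0 of that row yields 1.

1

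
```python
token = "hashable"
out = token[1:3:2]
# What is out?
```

token has length 8. The slice token[1:3:2] selects indices [1] (1->'a'), giving 'a'.

'a'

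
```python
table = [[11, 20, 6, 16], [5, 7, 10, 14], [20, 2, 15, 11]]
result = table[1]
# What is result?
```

table has 3 rows. Row 1 is [5, 7, 10, 14].

[5, 7, 10, 14]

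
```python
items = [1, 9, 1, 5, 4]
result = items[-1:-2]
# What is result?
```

items has length 5. The slice items[-1:-2] resolves to an empty index range, so the result is [].

[]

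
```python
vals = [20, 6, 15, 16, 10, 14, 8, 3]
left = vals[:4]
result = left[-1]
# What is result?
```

vals has length 8. The slice vals[:4] selects indices [0, 1, 2, 3] (0->20, 1->6, 2->15, 3->16), giving [20, 6, 15, 16]. So left = [20, 6, 15, 16]. Then left[-1] = 16.

16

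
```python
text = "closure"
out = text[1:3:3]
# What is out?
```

text has length 7. The slice text[1:3:3] selects indices [1] (1->'l'), giving 'l'.

'l'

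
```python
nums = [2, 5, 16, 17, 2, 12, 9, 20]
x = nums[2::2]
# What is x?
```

nums has length 8. The slice nums[2::2] selects indices [2, 4, 6] (2->16, 4->2, 6->9), giving [16, 2, 9].

[16, 2, 9]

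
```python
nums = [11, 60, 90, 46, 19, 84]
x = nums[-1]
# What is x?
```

nums has length 6. Negative index -1 maps to positive index 6 + (-1) = 5. nums[5] = 84.

84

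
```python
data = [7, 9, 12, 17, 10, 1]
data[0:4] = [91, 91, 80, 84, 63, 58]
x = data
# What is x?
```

data starts as [7, 9, 12, 17, 10, 1] (length 6). The slice data[0:4] covers indices [0, 1, 2, 3] with values [7, 9, 12, 17]. Replacing that slice with [91, 91, 80, 84, 63, 58] (different length) produces [91, 91, 80, 84, 63, 58, 10, 1].

[91, 91, 80, 84, 63, 58, 10, 1]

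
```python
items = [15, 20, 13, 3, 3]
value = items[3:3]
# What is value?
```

items has length 5. The slice items[3:3] resolves to an empty index range, so the result is [].

[]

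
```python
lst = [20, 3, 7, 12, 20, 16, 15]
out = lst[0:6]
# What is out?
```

lst has length 7. The slice lst[0:6] selects indices [0, 1, 2, 3, 4, 5] (0->20, 1->3, 2->7, 3->12, 4->20, 5->16), giving [20, 3, 7, 12, 20, 16].

[20, 3, 7, 12, 20, 16]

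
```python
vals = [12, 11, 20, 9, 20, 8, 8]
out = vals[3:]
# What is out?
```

vals has length 7. The slice vals[3:] selects indices [3, 4, 5, 6] (3->9, 4->20, 5->8, 6->8), giving [9, 20, 8, 8].

[9, 20, 8, 8]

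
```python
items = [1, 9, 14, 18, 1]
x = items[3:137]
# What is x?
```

items has length 5. The slice items[3:137] selects indices [3, 4] (3->18, 4->1), giving [18, 1].

[18, 1]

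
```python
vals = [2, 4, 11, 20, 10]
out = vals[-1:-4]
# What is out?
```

vals has length 5. The slice vals[-1:-4] resolves to an empty index range, so the result is [].

[]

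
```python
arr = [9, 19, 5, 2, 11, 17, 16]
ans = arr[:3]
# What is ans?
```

arr has length 7. The slice arr[:3] selects indices [0, 1, 2] (0->9, 1->19, 2->5), giving [9, 19, 5].

[9, 19, 5]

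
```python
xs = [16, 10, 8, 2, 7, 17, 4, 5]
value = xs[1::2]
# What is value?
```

xs has length 8. The slice xs[1::2] selects indices [1, 3, 5, 7] (1->10, 3->2, 5->17, 7->5), giving [10, 2, 17, 5].

[10, 2, 17, 5]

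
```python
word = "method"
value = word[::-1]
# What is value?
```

word has length 6. The slice word[::-1] selects indices [5, 4, 3, 2, 1, 0] (5->'d', 4->'o', 3->'h', 2->'t', 1->'e', 0->'m'), giving 'dohtem'.

'dohtem'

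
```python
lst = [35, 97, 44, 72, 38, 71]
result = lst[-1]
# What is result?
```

lst has length 6. Negative index -1 maps to positive index 6 + (-1) = 5. lst[5] = 71.

71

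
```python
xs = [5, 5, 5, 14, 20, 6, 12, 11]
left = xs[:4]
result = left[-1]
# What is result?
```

xs has length 8. The slice xs[:4] selects indices [0, 1, 2, 3] (0->5, 1->5, 2->5, 3->14), giving [5, 5, 5, 14]. So left = [5, 5, 5, 14]. Then left[-1] = 14.

14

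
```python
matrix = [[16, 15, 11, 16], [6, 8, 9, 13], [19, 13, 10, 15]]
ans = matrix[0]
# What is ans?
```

matrix has 3 rows. Row 0 is [16, 15, 11, 16].

[16, 15, 11, 16]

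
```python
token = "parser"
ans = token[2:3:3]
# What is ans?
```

token has length 6. The slice token[2:3:3] selects indices [2] (2->'r'), giving 'r'.

'r'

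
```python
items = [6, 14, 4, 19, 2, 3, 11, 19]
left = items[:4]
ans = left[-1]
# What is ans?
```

items has length 8. The slice items[:4] selects indices [0, 1, 2, 3] (0->6, 1->14, 2->4, 3->19), giving [6, 14, 4, 19]. So left = [6, 14, 4, 19]. Then left[-1] = 19.

19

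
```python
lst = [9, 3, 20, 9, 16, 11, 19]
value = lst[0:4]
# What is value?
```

lst has length 7. The slice lst[0:4] selects indices [0, 1, 2, 3] (0->9, 1->3, 2->20, 3->9), giving [9, 3, 20, 9].

[9, 3, 20, 9]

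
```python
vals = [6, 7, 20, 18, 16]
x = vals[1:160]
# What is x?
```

vals has length 5. The slice vals[1:160] selects indices [1, 2, 3, 4] (1->7, 2->20, 3->18, 4->16), giving [7, 20, 18, 16].

[7, 20, 18, 16]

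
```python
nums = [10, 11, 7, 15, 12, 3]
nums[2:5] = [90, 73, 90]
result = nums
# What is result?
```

nums starts as [10, 11, 7, 15, 12, 3] (length 6). The slice nums[2:5] covers indices [2, 3, 4] with values [7, 15, 12]. Replacing that slice with [90, 73, 90] (same length) produces [10, 11, 90, 73, 90, 3].

[10, 11, 90, 73, 90, 3]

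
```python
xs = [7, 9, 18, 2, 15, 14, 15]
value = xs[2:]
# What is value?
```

xs has length 7. The slice xs[2:] selects indices [2, 3, 4, 5, 6] (2->18, 3->2, 4->15, 5->14, 6->15), giving [18, 2, 15, 14, 15].

[18, 2, 15, 14, 15]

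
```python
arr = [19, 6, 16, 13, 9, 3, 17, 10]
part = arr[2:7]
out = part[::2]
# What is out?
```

arr has length 8. The slice arr[2:7] selects indices [2, 3, 4, 5, 6] (2->16, 3->13, 4->9, 5->3, 6->17), giving [16, 13, 9, 3, 17]. So part = [16, 13, 9, 3, 17]. part has length 5. The slice part[::2] selects indices [0, 2, 4] (0->16, 2->9, 4->17), giving [16, 9, 17].

[16, 9, 17]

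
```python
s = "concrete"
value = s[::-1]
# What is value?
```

s has length 8. The slice s[::-1] selects indices [7, 6, 5, 4, 3, 2, 1, 0] (7->'e', 6->'t', 5->'e', 4->'r', 3->'c', 2->'n', 1->'o', 0->'c'), giving 'etercnoc'.

'etercnoc'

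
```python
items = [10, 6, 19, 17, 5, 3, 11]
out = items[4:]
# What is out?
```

items has length 7. The slice items[4:] selects indices [4, 5, 6] (4->5, 5->3, 6->11), giving [5, 3, 11].

[5, 3, 11]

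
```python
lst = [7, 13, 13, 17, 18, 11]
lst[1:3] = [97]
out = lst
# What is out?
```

lst starts as [7, 13, 13, 17, 18, 11] (length 6). The slice lst[1:3] covers indices [1, 2] with values [13, 13]. Replacing that slice with [97] (different length) produces [7, 97, 17, 18, 11].

[7, 97, 17, 18, 11]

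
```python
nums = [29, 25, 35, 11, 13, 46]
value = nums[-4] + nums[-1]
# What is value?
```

nums has length 6. Negative index -4 maps to positive index 6 + (-4) = 2. nums[2] = 35.
nums has length 6. Negative index -1 maps to positive index 6 + (-1) = 5. nums[5] = 46.
Sum: 35 + 46 = 81.

81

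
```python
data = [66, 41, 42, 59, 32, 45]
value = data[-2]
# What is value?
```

data has length 6. Negative index -2 maps to positive index 6 + (-2) = 4. data[4] = 32.

32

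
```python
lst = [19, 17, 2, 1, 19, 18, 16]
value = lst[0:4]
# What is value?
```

lst has length 7. The slice lst[0:4] selects indices [0, 1, 2, 3] (0->19, 1->17, 2->2, 3->1), giving [19, 17, 2, 1].

[19, 17, 2, 1]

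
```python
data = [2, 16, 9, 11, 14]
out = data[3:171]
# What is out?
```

data has length 5. The slice data[3:171] selects indices [3, 4] (3->11, 4->14), giving [11, 14].

[11, 14]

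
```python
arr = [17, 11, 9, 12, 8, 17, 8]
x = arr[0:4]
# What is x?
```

arr has length 7. The slice arr[0:4] selects indices [0, 1, 2, 3] (0->17, 1->11, 2->9, 3->12), giving [17, 11, 9, 12].

[17, 11, 9, 12]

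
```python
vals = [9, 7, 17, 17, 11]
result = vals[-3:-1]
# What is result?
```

vals has length 5. The slice vals[-3:-1] selects indices [2, 3] (2->17, 3->17), giving [17, 17].

[17, 17]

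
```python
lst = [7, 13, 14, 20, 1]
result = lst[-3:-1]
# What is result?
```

lst has length 5. The slice lst[-3:-1] selects indices [2, 3] (2->14, 3->20), giving [14, 20].

[14, 20]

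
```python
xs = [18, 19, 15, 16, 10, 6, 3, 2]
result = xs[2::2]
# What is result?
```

xs has length 8. The slice xs[2::2] selects indices [2, 4, 6] (2->15, 4->10, 6->3), giving [15, 10, 3].

[15, 10, 3]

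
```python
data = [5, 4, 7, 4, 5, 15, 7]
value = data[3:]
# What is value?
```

data has length 7. The slice data[3:] selects indices [3, 4, 5, 6] (3->4, 4->5, 5->15, 6->7), giving [4, 5, 15, 7].

[4, 5, 15, 7]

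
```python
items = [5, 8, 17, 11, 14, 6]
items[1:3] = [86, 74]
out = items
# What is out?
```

items starts as [5, 8, 17, 11, 14, 6] (length 6). The slice items[1:3] covers indices [1, 2] with values [8, 17]. Replacing that slice with [86, 74] (same length) produces [5, 86, 74, 11, 14, 6].

[5, 86, 74, 11, 14, 6]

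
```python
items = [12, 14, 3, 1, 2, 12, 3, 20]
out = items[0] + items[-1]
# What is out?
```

items has length 8. items[0] = 12.
items has length 8. Negative index -1 maps to positive index 8 + (-1) = 7. items[7] = 20.
Sum: 12 + 20 = 32.

32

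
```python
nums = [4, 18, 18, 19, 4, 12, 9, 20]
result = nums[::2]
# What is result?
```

nums has length 8. The slice nums[::2] selects indices [0, 2, 4, 6] (0->4, 2->18, 4->4, 6->9), giving [4, 18, 4, 9].

[4, 18, 4, 9]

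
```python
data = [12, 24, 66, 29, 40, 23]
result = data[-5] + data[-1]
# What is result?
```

data has length 6. Negative index -5 maps to positive index 6 + (-5) = 1. data[1] = 24.
data has length 6. Negative index -1 maps to positive index 6 + (-1) = 5. data[5] = 23.
Sum: 24 + 23 = 47.

47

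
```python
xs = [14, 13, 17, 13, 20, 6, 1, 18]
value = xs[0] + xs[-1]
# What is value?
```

xs has length 8. xs[0] = 14.
xs has length 8. Negative index -1 maps to positive index 8 + (-1) = 7. xs[7] = 18.
Sum: 14 + 18 = 32.

32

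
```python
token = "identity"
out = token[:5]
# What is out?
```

token has length 8. The slice token[:5] selects indices [0, 1, 2, 3, 4] (0->'i', 1->'d', 2->'e', 3->'n', 4->'t'), giving 'ident'.

'ident'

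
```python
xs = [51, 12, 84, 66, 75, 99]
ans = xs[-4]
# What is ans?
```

xs has length 6. Negative index -4 maps to positive index 6 + (-4) = 2. xs[2] = 84.

84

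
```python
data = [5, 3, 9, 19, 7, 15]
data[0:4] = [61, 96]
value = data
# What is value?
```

data starts as [5, 3, 9, 19, 7, 15] (length 6). The slice data[0:4] covers indices [0, 1, 2, 3] with values [5, 3, 9, 19]. Replacing that slice with [61, 96] (different length) produces [61, 96, 7, 15].

[61, 96, 7, 15]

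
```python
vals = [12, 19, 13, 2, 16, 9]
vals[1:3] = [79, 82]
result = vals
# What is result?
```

vals starts as [12, 19, 13, 2, 16, 9] (length 6). The slice vals[1:3] covers indices [1, 2] with values [19, 13]. Replacing that slice with [79, 82] (same length) produces [12, 79, 82, 2, 16, 9].

[12, 79, 82, 2, 16, 9]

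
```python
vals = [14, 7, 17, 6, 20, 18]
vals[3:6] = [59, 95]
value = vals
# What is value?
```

vals starts as [14, 7, 17, 6, 20, 18] (length 6). The slice vals[3:6] covers indices [3, 4, 5] with values [6, 20, 18]. Replacing that slice with [59, 95] (different length) produces [14, 7, 17, 59, 95].

[14, 7, 17, 59, 95]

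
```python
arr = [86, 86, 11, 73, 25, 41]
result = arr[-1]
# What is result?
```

arr has length 6. Negative index -1 maps to positive index 6 + (-1) = 5. arr[5] = 41.

41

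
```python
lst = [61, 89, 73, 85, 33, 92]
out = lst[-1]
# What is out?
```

lst has length 6. Negative index -1 maps to positive index 6 + (-1) = 5. lst[5] = 92.

92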